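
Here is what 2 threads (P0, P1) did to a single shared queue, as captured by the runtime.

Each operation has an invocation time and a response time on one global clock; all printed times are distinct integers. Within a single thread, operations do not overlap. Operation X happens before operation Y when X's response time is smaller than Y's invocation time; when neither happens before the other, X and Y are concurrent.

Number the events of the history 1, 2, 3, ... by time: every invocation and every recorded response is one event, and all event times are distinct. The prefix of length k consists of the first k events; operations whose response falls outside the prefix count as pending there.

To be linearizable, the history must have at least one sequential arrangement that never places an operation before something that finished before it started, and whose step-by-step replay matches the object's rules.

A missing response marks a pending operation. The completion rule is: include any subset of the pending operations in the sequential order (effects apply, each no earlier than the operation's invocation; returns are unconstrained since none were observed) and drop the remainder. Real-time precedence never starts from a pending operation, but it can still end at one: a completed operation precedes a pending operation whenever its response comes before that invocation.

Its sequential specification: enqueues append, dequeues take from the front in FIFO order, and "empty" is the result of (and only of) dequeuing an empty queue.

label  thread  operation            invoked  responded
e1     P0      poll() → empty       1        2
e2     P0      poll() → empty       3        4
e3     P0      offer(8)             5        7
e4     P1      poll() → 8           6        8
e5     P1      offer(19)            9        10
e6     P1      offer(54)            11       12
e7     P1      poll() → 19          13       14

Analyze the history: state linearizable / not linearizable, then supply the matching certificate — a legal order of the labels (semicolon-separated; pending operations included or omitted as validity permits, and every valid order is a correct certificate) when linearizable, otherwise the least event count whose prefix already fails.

linearizable — witness: e1; e2; e3; e4; e5; e6; e7

step 1: e1 poll() → empty — queue <>
step 2: e2 poll() → empty — queue <>
step 3: e3 offer(8) — queue <8>
step 4: e4 poll() → 8 — queue <>
step 5: e5 offer(19) — queue <19>
step 6: e6 offer(54) — queue <19,54>
step 7: e7 poll() → 19 — queue <54>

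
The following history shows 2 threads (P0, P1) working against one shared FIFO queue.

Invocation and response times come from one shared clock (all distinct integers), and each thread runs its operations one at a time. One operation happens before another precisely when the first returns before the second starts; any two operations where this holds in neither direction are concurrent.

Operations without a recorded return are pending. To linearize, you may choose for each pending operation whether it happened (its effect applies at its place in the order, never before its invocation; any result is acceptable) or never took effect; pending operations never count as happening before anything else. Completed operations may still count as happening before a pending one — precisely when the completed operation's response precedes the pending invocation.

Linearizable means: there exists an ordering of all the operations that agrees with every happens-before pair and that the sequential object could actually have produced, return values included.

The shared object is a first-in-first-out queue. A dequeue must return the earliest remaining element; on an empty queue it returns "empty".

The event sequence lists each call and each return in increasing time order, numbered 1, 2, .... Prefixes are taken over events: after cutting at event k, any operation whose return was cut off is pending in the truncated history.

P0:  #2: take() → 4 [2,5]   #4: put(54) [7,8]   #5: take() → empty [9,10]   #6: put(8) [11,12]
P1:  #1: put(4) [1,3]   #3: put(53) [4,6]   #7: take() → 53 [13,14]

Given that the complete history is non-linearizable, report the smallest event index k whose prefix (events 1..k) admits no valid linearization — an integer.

10

events 1..9 are linearizable; a witness order is #1, #2, #3, #4:
after step 1 (#1 put(4)): queue <4>
after step 2 (#2 take() → 4): queue <>
after step 3 (#3 put(53)): queue <53>
after step 4 (#4 put(54)): queue <53,54>
event 10 — #5's response, time 10 — after it, nothing linearizes
sample order #1, #2, #3, #4, #5 stalls at step 5 — #5 take() → empty has no legal effect
sample order #1, #3, #2, #4, #5 stalls at step 5 — #5 take() → empty has no legal effect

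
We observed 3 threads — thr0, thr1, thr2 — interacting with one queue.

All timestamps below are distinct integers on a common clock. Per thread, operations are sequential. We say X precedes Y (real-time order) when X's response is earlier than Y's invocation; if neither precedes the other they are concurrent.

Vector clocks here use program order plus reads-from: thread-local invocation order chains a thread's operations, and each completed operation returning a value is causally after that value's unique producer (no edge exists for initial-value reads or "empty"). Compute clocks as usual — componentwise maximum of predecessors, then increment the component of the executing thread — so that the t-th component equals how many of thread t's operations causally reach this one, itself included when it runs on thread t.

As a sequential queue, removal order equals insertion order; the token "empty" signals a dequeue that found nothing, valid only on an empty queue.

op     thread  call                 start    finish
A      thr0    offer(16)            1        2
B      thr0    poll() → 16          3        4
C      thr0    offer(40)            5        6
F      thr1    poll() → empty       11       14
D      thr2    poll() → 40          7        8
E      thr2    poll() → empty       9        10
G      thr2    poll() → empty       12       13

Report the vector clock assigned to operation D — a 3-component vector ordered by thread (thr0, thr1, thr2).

(3, 0, 1)

root op F, invoked 11: fresh clock plus thr1's own tick → (0, 1, 0)
root op A, invoked 1: fresh clock plus thr0's own tick → (1, 0, 0)
B, invoked 3, takes VC(A)=(1, 0, 0) under max, adds 1 for thr0 → (2, 0, 0)
C, invoked 5, takes VC(B)=(2, 0, 0) under max, adds 1 for thr0 → (3, 0, 0)
D, invoked 7, takes VC(C)=(3, 0, 0) under max, adds 1 for thr2 → (3, 0, 1)
E, invoked 9, takes VC(D)=(3, 0, 1) under max, adds 1 for thr2 → (3, 0, 2)
G, invoked 12, takes VC(E)=(3, 0, 2) under max, adds 1 for thr2 → (3, 0, 3)
target: VC(D) = (3, 0, 1)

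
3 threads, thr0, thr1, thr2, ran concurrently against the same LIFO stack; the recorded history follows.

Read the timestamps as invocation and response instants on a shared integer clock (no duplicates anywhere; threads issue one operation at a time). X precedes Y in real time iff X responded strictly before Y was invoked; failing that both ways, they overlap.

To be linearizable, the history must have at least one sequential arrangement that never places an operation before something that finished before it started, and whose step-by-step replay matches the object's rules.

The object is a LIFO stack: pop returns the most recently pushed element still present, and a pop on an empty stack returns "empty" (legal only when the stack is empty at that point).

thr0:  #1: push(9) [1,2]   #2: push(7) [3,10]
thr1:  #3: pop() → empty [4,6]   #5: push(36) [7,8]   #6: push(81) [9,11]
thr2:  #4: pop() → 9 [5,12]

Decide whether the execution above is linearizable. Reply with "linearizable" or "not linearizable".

linearizable

witness order: #1, #4, #3, #2, #5, #6
step 1: #1 push(9) — stack <9>
step 2: #4 pop() → 9 — stack <>
step 3: #3 pop() → empty — stack <>
step 4: #2 push(7) — stack <7>
step 5: #5 push(36) — stack <7,36>
step 6: #6 push(81) — stack <7,36,81>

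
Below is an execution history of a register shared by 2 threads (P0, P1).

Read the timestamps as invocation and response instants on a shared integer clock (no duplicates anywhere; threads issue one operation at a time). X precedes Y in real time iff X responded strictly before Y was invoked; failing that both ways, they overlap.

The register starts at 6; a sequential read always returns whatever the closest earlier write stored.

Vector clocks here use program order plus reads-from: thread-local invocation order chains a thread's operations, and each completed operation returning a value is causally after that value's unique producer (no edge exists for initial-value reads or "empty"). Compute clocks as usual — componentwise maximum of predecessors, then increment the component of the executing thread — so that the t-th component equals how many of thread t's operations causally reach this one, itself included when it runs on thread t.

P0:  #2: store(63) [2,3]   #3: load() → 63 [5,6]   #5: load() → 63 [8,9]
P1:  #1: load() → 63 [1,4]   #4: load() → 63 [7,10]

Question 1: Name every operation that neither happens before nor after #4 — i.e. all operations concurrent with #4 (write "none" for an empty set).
#4 spans [7,10]: anything still running between times 7 and 10 counts as concurrent
#1 [1,4]: before
#2 [2,3]: before
#3 [5,6]: before
#5 [8,9]: concurrent

#5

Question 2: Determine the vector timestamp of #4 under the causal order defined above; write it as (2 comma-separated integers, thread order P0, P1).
invoked at 2, #2 has no predecessors; its own P0 bump gives (1, 0)
#1, invoked 1, takes VC(#2)=(1, 0) under max, adds 1 for P1 → (1, 1)
#3, invoked 5, takes VC(#2)=(1, 0) under max, adds 1 for P0 → (2, 0)
#4, invoked 7, takes VC(#1)=(1, 1), VC(#2)=(1, 0) under max, adds 1 for P1 → (1, 2)
#5, invoked 8, takes VC(#2)=(1, 0), VC(#3)=(2, 0) under max, adds 1 for P0 → (3, 0)
target: VC(#4) = (1, 2)

(1, 2)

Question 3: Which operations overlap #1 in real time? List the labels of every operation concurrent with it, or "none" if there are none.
#1 spans [1,4]; an op avoiding the whole window 1..4 is ordered, any other is concurrent
#2 [2,3]: concurrent
#3 [5,6]: after
#4 [7,10]: after
#5 [8,9]: after

#2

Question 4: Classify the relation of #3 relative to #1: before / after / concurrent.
#3 spans [5,6], #1 spans [1,4]
resp(#1)=4 < inv(#3)=5

after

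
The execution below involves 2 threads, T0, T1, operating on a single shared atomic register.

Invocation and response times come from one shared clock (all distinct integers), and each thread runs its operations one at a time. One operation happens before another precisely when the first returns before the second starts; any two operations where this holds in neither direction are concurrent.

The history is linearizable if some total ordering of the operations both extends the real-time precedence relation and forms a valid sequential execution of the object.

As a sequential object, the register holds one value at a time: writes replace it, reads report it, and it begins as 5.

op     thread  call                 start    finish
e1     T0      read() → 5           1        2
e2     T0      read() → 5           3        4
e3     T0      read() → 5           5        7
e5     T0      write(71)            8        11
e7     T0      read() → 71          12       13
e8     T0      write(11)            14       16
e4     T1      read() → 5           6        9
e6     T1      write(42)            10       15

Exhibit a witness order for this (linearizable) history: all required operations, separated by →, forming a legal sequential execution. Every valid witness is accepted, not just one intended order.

step 1: e1 read() → 5 — value 5
step 2: e2 read() → 5 — value 5
step 3: e3 read() → 5 — value 5
step 4: e4 read() → 5 — value 5
step 5: e5 write(71) — value 71
step 6: e7 read() → 71 — value 71
step 7: e6 write(42) — value 42
step 8: e8 write(11) — value 11

e1 → e2 → e3 → e4 → e5 → e7 → e6 → e8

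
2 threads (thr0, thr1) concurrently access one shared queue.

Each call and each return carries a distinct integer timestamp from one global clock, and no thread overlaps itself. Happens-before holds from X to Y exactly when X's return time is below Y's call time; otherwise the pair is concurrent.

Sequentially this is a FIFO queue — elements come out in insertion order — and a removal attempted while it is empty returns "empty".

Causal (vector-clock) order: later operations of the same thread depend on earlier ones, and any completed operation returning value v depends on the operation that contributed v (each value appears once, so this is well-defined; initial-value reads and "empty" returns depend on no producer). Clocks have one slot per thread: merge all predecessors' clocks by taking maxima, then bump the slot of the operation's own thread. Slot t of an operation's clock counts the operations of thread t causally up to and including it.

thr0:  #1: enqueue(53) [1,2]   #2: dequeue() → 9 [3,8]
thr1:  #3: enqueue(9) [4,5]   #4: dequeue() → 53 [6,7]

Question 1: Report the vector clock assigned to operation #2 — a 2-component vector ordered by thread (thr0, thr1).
(2, 1)

root op #3, invoked 4: fresh clock plus thr1's own tick → (0, 1)
root op #1, invoked 1: fresh clock plus thr0's own tick → (1, 0)
#4, invoked 6, takes VC(#1)=(1, 0), VC(#3)=(0, 1) under max, adds 1 for thr1 → (1, 2)
#2, invoked 3, takes VC(#1)=(1, 0), VC(#3)=(0, 1) under max, adds 1 for thr0 → (2, 1)
target: VC(#2) = (2, 1)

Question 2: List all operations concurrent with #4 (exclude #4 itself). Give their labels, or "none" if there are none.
#2

#4 runs from 6 to 7; window-overlapping ops are concurrent
#1 [1,2]: before
#2 [3,8]: concurrent
#3 [4,5]: before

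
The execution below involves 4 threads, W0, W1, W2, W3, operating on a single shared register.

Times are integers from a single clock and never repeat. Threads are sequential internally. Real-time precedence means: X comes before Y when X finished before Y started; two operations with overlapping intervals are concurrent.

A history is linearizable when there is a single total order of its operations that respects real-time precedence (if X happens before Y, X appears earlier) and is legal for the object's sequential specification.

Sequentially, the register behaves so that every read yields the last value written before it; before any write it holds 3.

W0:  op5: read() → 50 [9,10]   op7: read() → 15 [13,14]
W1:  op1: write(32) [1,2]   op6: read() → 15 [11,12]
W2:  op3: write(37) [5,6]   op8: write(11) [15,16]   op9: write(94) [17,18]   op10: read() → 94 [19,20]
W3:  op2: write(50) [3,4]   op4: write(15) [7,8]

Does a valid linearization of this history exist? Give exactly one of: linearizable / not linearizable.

not linearizable

the violation lands at event 10, op5's response at time 10: events 1..9 linearize, events 1..10 do not
the sole real-time-consistent order of 5 completed operations fails the register replay
take op1, op2, op3, op4, op5: step 5 already fails, because op5 read() → 50 cannot occur there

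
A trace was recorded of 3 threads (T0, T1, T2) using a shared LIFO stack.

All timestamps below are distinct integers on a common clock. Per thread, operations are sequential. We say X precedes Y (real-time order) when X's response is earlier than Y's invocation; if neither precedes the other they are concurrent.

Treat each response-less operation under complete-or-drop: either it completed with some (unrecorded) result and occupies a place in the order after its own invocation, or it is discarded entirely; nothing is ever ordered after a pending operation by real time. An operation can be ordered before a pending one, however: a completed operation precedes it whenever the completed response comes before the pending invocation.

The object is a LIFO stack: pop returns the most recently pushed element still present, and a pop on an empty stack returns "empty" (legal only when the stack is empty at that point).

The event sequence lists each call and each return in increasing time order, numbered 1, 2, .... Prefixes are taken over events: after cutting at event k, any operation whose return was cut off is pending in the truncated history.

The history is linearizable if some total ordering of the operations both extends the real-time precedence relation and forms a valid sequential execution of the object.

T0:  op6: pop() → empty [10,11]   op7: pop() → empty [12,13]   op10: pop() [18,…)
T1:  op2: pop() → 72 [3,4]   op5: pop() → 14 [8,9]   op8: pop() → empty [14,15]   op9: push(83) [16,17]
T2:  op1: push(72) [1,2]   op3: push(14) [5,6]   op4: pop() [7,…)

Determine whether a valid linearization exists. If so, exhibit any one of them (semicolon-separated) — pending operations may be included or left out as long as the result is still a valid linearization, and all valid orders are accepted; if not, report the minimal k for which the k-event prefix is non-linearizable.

step 1: op1 push(72) — stack <72>
step 2: op2 pop() → 72 — stack <>
step 3: op3 push(14) — stack <14>
step 4: op5 pop() → 14 — stack <>
step 5: op4 pop() (pending, included) — stack <>
step 6: op6 pop() → empty — stack <>
step 7: op7 pop() → empty — stack <>
step 8: op8 pop() → empty — stack <>
step 9: op9 push(83) — stack <83>

linearizable — witness: op1; op2; op3; op5; op4; op6; op7; op8; op9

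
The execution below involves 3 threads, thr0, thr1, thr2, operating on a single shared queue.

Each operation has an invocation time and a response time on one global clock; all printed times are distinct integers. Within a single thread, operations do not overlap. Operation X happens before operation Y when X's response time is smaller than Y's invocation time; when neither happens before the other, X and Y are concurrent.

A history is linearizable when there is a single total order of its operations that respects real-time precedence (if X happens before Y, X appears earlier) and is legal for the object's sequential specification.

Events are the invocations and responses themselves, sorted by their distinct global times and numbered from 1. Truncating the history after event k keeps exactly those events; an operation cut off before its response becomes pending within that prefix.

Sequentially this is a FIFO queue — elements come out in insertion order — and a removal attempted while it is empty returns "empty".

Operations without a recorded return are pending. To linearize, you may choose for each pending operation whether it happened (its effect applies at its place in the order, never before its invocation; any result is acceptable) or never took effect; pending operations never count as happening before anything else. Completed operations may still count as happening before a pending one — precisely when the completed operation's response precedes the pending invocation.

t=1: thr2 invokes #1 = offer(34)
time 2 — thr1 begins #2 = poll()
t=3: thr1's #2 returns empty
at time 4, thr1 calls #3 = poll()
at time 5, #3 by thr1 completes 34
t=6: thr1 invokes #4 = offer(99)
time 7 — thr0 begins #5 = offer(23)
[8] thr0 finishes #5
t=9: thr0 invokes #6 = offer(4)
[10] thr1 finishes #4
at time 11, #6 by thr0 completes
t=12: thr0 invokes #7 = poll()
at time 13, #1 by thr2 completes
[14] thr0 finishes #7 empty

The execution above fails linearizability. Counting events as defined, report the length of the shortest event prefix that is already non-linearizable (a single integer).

14

events 1..13 are linearizable; a witness order is #2, #1, #3, #4, #5, #6:
step 1: #2 poll() → empty — queue <>
step 2: #1 offer(34) — queue <34>
step 3: #3 poll() → 34 — queue <>
step 4: #4 offer(99) — queue <99>
step 5: #5 offer(23) — queue <99,23>
step 6: #6 offer(4) — queue <99,23,4>
adding event 14 (#7 responds at 14) leaves no legal real-time order
take #1, #2, #3, #4, #5, #6, #7: step 2 already fails, because #2 poll() → empty cannot occur there
take #1, #2, #3, #5, #4, #6, #7: step 2 already fails, because #2 poll() → empty cannot occur there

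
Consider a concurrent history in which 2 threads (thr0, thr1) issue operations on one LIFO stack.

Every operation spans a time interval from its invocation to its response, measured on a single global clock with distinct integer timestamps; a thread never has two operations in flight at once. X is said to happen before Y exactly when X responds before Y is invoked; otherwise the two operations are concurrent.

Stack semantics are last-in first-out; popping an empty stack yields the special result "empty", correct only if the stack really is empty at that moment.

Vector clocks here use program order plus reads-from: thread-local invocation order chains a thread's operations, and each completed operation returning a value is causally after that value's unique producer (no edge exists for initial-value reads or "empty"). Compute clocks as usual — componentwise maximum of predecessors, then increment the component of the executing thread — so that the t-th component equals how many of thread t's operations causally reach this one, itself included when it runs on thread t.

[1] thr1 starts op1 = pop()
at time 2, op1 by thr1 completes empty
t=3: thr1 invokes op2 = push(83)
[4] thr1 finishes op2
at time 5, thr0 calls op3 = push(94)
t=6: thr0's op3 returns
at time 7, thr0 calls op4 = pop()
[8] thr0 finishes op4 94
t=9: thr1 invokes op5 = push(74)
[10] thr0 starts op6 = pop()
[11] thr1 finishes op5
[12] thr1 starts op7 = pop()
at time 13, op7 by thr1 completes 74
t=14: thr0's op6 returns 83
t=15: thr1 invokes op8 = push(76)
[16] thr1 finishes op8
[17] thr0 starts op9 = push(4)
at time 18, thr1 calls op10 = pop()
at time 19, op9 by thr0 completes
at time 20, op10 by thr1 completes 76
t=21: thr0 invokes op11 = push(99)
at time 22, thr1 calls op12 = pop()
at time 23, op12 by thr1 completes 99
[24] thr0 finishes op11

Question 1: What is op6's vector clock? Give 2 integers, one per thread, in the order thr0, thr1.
(3, 2)

root op op1, invoked 1: fresh clock plus thr1's own tick → (0, 1)
root op op3, invoked 5: fresh clock plus thr0's own tick → (1, 0)
from VC(op1)=(0, 1), op2 (invoked 3) maxes components and bumps thr1 → (0, 2)
from VC(op3)=(1, 0), op4 (invoked 7) maxes components and bumps thr0 → (2, 0)
from VC(op2)=(0, 2), op5 (invoked 9) maxes components and bumps thr1 → (0, 3)
from VC(op5)=(0, 3), op7 (invoked 12) maxes components and bumps thr1 → (0, 4)
from VC(op7)=(0, 4), op8 (invoked 15) maxes components and bumps thr1 → (0, 5)
from VC(op2)=(0, 2), VC(op4)=(2, 0), op6 (invoked 10) maxes components and bumps thr0 → (3, 2)
from VC(op8)=(0, 5), op10 (invoked 18) maxes components and bumps thr1 → (0, 6)
from VC(op6)=(3, 2), op9 (invoked 17) maxes components and bumps thr0 → (4, 2)
from VC(op9)=(4, 2), op11 (invoked 21) maxes components and bumps thr0 → (5, 2)
from VC(op10)=(0, 6), VC(op11)=(5, 2), op12 (invoked 22) maxes components and bumps thr1 → (5, 7)
target: VC(op6) = (3, 2)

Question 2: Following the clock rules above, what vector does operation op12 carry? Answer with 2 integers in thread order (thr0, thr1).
(5, 7)

invoked at 1, op1 has no predecessors; its own thr1 bump gives (0, 1)
invoked at 5, op3 has no predecessors; its own thr0 bump gives (1, 0)
op2, invoked 3, takes VC(op1)=(0, 1) under max, adds 1 for thr1 → (0, 2)
op4, invoked 7, takes VC(op3)=(1, 0) under max, adds 1 for thr0 → (2, 0)
op5, invoked 9, takes VC(op2)=(0, 2) under max, adds 1 for thr1 → (0, 3)
op7, invoked 12, takes VC(op5)=(0, 3) under max, adds 1 for thr1 → (0, 4)
op8, invoked 15, takes VC(op7)=(0, 4) under max, adds 1 for thr1 → (0, 5)
op6, invoked 10, takes VC(op2)=(0, 2), VC(op4)=(2, 0) under max, adds 1 for thr0 → (3, 2)
op10, invoked 18, takes VC(op8)=(0, 5) under max, adds 1 for thr1 → (0, 6)
op9, invoked 17, takes VC(op6)=(3, 2) under max, adds 1 for thr0 → (4, 2)
op11, invoked 21, takes VC(op9)=(4, 2) under max, adds 1 for thr0 → (5, 2)
op12, invoked 22, takes VC(op10)=(0, 6), VC(op11)=(5, 2) under max, adds 1 for thr1 → (5, 7)
target: VC(op12) = (5, 7)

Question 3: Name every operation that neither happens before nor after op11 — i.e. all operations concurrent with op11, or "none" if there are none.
op12

op11 runs from 21 to 24; window-overlapping ops are concurrent
op1 [1,2]: before
op2 [3,4]: before
op3 [5,6]: before
op4 [7,8]: before
op5 [9,11]: before
op6 [10,14]: before
op7 [12,13]: before
op8 [15,16]: before
op9 [17,19]: before
op10 [18,20]: before
op12 [22,23]: concurrent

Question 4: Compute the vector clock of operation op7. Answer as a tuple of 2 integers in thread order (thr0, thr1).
(0, 4)

VC(op1, invoked at 1): no causal predecessors; +1 on thr1 → (0, 1)
VC(op3, invoked at 5): no causal predecessors; +1 on thr0 → (1, 0)
merge at op2 (invoked 3): VC(op1)=(0, 1), own-thread bump on thr1 → (0, 2)
merge at op4 (invoked 7): VC(op3)=(1, 0), own-thread bump on thr0 → (2, 0)
merge at op5 (invoked 9): VC(op2)=(0, 2), own-thread bump on thr1 → (0, 3)
merge at op7 (invoked 12): VC(op5)=(0, 3), own-thread bump on thr1 → (0, 4)
merge at op8 (invoked 15): VC(op7)=(0, 4), own-thread bump on thr1 → (0, 5)
merge at op6 (invoked 10): VC(op2)=(0, 2), VC(op4)=(2, 0), own-thread bump on thr0 → (3, 2)
merge at op10 (invoked 18): VC(op8)=(0, 5), own-thread bump on thr1 → (0, 6)
merge at op9 (invoked 17): VC(op6)=(3, 2), own-thread bump on thr0 → (4, 2)
merge at op11 (invoked 21): VC(op9)=(4, 2), own-thread bump on thr0 → (5, 2)
merge at op12 (invoked 22): VC(op10)=(0, 6), VC(op11)=(5, 2), own-thread bump on thr1 → (5, 7)
target: VC(op7) = (0, 4)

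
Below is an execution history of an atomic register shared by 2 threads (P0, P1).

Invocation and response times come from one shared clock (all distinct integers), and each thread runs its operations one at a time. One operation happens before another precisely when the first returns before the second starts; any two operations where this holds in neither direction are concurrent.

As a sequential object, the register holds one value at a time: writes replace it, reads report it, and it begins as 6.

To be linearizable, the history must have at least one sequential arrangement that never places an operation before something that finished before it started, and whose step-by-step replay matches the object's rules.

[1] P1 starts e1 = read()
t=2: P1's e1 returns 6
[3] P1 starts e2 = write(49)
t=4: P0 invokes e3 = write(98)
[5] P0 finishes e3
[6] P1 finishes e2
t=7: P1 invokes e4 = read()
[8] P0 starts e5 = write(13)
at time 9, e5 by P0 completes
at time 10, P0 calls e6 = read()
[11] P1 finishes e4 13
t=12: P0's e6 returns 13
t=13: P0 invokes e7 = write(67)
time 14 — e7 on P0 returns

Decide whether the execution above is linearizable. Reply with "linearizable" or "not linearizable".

linearizable

one valid linearization: e1, e2, e3, e5, e4, e6, e7
after step 1 (e1 read() → 6): value 6
after step 2 (e2 write(49)): value 49
after step 3 (e3 write(98)): value 98
after step 4 (e5 write(13)): value 13
after step 5 (e4 read() → 13): value 13
after step 6 (e6 read() → 13): value 13
after step 7 (e7 write(67)): value 67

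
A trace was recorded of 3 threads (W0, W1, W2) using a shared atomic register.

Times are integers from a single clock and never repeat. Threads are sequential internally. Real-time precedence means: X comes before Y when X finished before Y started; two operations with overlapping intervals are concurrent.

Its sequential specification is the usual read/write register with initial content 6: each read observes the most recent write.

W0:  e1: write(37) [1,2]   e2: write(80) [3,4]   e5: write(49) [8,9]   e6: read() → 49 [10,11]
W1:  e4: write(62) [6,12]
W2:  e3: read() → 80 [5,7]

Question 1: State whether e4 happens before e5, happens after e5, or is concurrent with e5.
e4 spans [6,12], e5 spans [8,9]
the intervals overlap in both directions

concurrent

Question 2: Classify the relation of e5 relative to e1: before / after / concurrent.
e5 spans [8,9], e1 spans [1,2]
resp(e1)=2 < inv(e5)=8

after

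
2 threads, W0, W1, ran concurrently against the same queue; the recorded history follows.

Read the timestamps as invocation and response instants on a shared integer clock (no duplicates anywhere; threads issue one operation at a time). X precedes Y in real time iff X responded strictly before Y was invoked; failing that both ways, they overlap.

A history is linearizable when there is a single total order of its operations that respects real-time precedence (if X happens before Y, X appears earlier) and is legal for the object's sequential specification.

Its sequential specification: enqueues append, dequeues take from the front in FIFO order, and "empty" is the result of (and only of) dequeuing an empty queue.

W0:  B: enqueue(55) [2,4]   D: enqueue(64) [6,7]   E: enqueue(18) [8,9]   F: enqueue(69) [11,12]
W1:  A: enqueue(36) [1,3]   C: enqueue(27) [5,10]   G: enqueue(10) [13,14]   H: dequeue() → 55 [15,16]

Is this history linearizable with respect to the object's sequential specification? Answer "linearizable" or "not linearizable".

witness order: B, A, C, D, E, F, G, H
step 1: B enqueue(55) — queue <55>
step 2: A enqueue(36) — queue <55,36>
step 3: C enqueue(27) — queue <55,36,27>
step 4: D enqueue(64) — queue <55,36,27,64>
step 5: E enqueue(18) — queue <55,36,27,64,18>
step 6: F enqueue(69) — queue <55,36,27,64,18,69>
step 7: G enqueue(10) — queue <55,36,27,64,18,69,10>
step 8: H dequeue() → 55 — queue <36,27,64,18,69,10>

linearizable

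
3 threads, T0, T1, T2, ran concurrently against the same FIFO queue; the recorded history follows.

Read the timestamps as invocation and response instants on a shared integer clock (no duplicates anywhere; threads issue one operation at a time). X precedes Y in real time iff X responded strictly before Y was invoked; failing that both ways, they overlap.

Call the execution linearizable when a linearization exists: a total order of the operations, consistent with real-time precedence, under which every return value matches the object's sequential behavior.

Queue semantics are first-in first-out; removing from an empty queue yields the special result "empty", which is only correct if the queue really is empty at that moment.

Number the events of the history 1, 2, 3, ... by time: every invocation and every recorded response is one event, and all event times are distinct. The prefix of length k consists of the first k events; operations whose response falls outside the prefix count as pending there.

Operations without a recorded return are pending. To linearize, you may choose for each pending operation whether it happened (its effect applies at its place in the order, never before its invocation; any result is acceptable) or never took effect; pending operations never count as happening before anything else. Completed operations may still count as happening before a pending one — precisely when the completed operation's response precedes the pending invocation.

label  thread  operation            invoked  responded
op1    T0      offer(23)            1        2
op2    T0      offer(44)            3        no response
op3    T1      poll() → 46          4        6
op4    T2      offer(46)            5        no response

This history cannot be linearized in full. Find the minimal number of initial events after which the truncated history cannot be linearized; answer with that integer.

a valid linearization of events 1..5 exists, for instance op1:
step 1: op1 offer(23) — queue <23>
with event 6 included (op3 responding at time 6), all real-time-consistent orders fail
including or dropping the 2 pending operations (op2, op4) in any combination fails
sample order op1, op3 (pending dropped) stalls at step 2 — op3 poll() → 46 has no legal effect

6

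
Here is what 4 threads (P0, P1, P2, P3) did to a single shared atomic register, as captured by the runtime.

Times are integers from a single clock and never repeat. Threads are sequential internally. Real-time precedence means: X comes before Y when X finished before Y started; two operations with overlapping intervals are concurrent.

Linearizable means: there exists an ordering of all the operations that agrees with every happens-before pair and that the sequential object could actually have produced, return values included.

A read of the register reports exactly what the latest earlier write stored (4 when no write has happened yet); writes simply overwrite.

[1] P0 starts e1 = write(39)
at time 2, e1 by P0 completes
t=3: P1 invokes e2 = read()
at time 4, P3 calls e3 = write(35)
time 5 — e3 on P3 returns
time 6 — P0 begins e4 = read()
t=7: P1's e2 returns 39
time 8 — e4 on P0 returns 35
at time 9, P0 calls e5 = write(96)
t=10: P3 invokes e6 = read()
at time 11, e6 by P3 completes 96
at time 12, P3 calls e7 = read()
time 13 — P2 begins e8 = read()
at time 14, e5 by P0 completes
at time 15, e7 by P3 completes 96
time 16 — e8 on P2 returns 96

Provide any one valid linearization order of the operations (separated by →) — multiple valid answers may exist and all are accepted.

e1 → e2 → e3 → e4 → e5 → e6 → e7 → e8

after step 1 (e1 write(39)): value 39
after step 2 (e2 read() → 39): value 39
after step 3 (e3 write(35)): value 35
after step 4 (e4 read() → 35): value 35
after step 5 (e5 write(96)): value 96
after step 6 (e6 read() → 96): value 96
after step 7 (e7 read() → 96): value 96
after step 8 (e8 read() → 96): value 96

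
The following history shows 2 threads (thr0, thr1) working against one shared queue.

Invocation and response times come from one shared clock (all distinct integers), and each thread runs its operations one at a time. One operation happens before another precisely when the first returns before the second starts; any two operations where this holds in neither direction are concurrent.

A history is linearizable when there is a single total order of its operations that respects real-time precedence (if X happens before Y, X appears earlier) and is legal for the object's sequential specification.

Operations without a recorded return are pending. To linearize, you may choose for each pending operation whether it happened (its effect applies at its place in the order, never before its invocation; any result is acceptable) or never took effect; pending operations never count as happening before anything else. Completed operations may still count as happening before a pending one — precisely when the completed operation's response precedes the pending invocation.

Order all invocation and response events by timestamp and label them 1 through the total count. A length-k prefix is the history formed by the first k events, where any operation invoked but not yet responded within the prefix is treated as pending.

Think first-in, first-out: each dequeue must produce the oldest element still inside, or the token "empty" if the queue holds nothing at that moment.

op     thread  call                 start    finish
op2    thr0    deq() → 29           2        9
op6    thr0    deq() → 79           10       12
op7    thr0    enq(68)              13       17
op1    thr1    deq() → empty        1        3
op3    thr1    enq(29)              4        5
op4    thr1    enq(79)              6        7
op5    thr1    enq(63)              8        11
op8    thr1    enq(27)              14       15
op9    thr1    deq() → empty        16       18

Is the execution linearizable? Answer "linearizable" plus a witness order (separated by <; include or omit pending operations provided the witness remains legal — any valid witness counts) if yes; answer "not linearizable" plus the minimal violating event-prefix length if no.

not linearizable — minimal violating prefix: 18 events

events 1..17 are fine; event 18 — the response of op9 at time 18 — makes the prefix non-linearizable
real-time-consistent orders of the 9 completed operations: 27 — all fail the queue replay
for example op1, op2, op3, op4, op5, op6, op7, op8, op9 fails at step 2: op2 deq() → 29 is not legal there
for example op1, op2, op3, op4, op5, op6, op8, op7, op9 fails at step 2: op2 deq() → 29 is not legal there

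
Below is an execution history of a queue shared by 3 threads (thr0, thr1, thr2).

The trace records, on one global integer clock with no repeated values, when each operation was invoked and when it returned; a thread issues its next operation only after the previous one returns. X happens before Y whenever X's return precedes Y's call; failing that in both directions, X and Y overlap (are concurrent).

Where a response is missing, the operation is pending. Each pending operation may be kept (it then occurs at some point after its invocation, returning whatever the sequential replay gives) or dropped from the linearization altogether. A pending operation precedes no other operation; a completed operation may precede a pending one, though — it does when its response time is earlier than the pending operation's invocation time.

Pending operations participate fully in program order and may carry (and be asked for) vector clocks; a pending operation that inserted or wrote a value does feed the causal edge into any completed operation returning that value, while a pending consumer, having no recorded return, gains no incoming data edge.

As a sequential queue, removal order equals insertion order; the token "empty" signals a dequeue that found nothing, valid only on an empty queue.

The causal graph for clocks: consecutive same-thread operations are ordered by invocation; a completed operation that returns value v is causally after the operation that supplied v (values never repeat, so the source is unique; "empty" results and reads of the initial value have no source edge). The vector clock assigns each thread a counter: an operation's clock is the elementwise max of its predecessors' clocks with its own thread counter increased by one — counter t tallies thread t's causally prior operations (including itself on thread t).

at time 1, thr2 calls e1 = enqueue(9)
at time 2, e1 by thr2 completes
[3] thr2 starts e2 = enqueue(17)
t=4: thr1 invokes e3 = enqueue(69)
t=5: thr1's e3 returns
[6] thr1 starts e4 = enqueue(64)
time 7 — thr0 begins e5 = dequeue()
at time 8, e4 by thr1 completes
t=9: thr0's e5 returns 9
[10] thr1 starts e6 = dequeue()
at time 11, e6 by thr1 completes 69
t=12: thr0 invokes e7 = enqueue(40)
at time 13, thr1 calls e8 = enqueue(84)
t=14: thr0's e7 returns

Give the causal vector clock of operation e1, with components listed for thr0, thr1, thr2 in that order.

no predecessors for e1 (invoked 1): thr2 increments from zero → (0, 0, 1)
no predecessors for e3 (invoked 4): thr1 increments from zero → (0, 1, 0)
from VC(e1)=(0, 0, 1), e2 (invoked 3) maxes components and bumps thr2 → (0, 0, 2)
from VC(e3)=(0, 1, 0), e4 (invoked 6) maxes components and bumps thr1 → (0, 2, 0)
from VC(e1)=(0, 0, 1), e5 (invoked 7) maxes components and bumps thr0 → (1, 0, 1)
from VC(e3)=(0, 1, 0), VC(e4)=(0, 2, 0), e6 (invoked 10) maxes components and bumps thr1 → (0, 3, 0)
from VC(e5)=(1, 0, 1), e7 (invoked 12) maxes components and bumps thr0 → (2, 0, 1)
from VC(e6)=(0, 3, 0), e8 (invoked 13) maxes components and bumps thr1 → (0, 4, 0)
target: VC(e1) = (0, 0, 1)

(0, 0, 1)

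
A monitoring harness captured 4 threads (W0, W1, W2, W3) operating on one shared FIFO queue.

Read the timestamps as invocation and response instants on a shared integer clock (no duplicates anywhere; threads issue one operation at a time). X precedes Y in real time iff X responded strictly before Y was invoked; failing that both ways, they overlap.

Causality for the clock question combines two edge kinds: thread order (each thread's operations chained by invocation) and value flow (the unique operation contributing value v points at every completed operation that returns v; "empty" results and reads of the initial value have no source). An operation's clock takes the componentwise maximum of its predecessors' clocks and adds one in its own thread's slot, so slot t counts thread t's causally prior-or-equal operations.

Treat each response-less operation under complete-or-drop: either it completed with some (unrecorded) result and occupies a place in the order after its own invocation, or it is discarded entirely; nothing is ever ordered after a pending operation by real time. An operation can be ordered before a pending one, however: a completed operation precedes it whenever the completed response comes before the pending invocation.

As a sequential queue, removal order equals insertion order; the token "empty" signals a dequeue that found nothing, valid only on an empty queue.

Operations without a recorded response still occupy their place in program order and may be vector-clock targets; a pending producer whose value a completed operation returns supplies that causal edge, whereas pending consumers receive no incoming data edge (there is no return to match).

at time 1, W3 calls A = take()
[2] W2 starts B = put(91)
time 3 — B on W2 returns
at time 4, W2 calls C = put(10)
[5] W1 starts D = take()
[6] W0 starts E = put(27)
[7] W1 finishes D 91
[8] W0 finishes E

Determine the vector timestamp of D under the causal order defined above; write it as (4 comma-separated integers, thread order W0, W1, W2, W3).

(0, 1, 1, 0)

A (invocation 1): nothing precedes it; W3's component alone gives (0, 0, 0, 1)
B (invocation 2): nothing precedes it; W2's component alone gives (0, 0, 1, 0)
E (invocation 6): nothing precedes it; W0's component alone gives (1, 0, 0, 0)
from VC(B)=(0, 0, 1, 0), C (invoked 4) maxes components and bumps W2 → (0, 0, 2, 0)
from VC(B)=(0, 0, 1, 0), D (invoked 5) maxes components and bumps W1 → (0, 1, 1, 0)
target: VC(D) = (0, 1, 1, 0)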